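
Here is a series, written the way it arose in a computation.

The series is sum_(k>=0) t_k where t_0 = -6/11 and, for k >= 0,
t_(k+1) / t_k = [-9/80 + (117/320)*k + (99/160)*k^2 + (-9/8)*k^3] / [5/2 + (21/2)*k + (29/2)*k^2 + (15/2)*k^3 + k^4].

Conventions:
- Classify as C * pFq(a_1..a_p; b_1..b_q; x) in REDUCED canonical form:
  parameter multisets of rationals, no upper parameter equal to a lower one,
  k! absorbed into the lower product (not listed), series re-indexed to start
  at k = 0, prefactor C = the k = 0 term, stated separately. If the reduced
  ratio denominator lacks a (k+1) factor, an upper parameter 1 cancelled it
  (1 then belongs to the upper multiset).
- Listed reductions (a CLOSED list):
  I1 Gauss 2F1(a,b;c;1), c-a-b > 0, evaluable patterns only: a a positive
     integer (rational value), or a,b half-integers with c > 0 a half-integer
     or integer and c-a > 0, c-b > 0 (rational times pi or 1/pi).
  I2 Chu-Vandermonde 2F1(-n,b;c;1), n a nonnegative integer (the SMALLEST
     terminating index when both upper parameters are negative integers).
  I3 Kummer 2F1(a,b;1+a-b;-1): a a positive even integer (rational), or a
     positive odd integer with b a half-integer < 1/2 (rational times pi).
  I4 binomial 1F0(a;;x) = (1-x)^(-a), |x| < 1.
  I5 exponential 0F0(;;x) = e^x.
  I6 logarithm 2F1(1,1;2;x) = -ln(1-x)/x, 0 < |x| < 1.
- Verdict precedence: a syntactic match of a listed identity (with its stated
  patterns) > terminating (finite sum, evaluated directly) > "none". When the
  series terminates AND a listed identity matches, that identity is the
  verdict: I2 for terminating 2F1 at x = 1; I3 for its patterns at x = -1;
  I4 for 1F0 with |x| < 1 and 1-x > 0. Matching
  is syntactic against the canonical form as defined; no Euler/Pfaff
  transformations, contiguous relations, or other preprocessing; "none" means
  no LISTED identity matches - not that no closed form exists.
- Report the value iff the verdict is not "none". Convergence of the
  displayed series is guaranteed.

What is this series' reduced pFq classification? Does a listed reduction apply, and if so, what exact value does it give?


Prefactor -6/11, argument -9/8: 2F2 with upper {-4/5, -1/4} over lower {1, 5}. Verdict: none - this 2F2 at x = -9/8 matches no listed pattern, and upper {-4/5, -1/4} holds no stopper.

Key observation: with t_0 = -6/11, the expanded ratio factors over Q; C = -6/11, roots give parameters.
Consecutive-term ratio: r(k) = (-9/8) * (k-4/5) (k-1/4) / [(k+1) (k+5) (k+1)] - poly over poly, x = (-9/8) from leading terms; C = -6/11 at k = 0.


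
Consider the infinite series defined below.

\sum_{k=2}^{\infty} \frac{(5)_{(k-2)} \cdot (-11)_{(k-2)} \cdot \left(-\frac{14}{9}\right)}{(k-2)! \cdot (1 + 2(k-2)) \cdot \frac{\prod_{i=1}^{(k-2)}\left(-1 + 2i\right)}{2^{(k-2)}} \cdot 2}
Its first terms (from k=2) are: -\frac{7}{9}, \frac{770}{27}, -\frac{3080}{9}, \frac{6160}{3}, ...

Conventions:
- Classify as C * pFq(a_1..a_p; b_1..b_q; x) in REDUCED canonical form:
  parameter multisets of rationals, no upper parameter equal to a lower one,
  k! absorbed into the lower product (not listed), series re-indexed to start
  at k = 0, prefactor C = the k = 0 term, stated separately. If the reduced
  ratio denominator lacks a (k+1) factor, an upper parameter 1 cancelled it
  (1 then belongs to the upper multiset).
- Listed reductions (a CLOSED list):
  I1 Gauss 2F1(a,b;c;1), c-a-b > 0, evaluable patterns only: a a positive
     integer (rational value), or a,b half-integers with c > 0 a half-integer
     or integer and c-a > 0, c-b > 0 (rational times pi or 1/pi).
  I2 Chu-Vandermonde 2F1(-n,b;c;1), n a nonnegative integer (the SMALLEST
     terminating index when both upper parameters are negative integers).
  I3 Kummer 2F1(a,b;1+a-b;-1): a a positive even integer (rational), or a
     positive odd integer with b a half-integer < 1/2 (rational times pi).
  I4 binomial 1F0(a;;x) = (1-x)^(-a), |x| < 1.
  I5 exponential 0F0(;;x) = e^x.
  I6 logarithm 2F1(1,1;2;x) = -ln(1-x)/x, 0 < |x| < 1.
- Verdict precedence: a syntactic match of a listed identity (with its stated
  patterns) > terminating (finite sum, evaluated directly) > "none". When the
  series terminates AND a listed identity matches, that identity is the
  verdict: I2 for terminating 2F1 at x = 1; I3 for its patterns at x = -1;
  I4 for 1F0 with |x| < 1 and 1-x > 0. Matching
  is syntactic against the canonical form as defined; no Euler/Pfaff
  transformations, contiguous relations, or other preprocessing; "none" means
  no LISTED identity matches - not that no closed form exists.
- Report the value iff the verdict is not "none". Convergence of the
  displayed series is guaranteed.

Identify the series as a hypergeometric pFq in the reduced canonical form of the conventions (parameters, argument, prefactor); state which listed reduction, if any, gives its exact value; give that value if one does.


Key observation: t_0 = -\frac{7}{9} here, and the lower (2k+1) factor (C = -7/9, x = 1) shifts a half-integer Pochhammer.
Adjacent-term ratio: r(k) = 1 * (k-11) (k+5) / [(k+\frac{3}{2}) (k+1)] - rational; roots negated = parameters, x = 1, C = -\frac{7}{9}.

x = 1 here; the reduced form reads 2F1, upper {-11, 5}, lower {\frac{3}{2}}, C = -\frac{7}{9}. Verdict: Vandermonde's identity (I2) matches (terminating 2F1 at x = 1 with n = 11, b = 5, c = \frac{3}{2}). Hence: -\frac{7}{200583}.


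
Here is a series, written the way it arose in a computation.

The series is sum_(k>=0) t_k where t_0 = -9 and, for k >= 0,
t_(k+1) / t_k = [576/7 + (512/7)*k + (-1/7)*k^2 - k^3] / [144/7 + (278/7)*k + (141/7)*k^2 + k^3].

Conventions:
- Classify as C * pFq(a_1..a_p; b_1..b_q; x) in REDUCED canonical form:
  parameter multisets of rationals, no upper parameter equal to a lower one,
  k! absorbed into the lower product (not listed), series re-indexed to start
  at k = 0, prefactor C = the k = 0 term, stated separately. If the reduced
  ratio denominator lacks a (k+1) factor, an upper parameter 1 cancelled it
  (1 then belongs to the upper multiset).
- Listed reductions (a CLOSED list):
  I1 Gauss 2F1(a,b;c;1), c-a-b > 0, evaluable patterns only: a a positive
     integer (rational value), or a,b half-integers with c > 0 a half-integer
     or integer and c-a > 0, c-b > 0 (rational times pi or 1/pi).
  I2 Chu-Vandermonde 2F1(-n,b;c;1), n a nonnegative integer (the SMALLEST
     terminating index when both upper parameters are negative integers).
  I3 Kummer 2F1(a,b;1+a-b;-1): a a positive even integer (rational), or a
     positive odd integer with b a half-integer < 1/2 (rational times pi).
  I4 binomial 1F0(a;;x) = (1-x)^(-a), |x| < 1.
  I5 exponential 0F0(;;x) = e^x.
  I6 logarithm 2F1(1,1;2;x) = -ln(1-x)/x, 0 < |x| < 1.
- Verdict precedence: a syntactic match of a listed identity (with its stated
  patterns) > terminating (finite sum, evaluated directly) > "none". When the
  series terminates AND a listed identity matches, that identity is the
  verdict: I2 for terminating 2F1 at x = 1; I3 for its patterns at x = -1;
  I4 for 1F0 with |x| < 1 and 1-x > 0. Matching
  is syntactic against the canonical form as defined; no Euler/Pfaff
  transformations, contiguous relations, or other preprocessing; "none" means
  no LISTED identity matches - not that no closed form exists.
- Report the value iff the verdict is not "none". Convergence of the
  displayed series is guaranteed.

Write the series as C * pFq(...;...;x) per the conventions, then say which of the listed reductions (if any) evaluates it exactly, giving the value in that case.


This is -9 * 2F1(-9, 8; 18; -1) in reduced canonical form. Verdict: the Kummer evaluation I3 matches (x = -1; c = 18 equals 1+a-b for upper {-9, 8}: listed pattern). Its exact value is -306.

Key step: t_0 being -9, the parameter 8/7 appears in both the upper and lower lists and cancels.
Consecutive-term ratio: r(k) = (-1) * (k-9) (k+8) / [(k+18) (k+1)] ; factor over Q: parameters, x = (-1), and C = -9.


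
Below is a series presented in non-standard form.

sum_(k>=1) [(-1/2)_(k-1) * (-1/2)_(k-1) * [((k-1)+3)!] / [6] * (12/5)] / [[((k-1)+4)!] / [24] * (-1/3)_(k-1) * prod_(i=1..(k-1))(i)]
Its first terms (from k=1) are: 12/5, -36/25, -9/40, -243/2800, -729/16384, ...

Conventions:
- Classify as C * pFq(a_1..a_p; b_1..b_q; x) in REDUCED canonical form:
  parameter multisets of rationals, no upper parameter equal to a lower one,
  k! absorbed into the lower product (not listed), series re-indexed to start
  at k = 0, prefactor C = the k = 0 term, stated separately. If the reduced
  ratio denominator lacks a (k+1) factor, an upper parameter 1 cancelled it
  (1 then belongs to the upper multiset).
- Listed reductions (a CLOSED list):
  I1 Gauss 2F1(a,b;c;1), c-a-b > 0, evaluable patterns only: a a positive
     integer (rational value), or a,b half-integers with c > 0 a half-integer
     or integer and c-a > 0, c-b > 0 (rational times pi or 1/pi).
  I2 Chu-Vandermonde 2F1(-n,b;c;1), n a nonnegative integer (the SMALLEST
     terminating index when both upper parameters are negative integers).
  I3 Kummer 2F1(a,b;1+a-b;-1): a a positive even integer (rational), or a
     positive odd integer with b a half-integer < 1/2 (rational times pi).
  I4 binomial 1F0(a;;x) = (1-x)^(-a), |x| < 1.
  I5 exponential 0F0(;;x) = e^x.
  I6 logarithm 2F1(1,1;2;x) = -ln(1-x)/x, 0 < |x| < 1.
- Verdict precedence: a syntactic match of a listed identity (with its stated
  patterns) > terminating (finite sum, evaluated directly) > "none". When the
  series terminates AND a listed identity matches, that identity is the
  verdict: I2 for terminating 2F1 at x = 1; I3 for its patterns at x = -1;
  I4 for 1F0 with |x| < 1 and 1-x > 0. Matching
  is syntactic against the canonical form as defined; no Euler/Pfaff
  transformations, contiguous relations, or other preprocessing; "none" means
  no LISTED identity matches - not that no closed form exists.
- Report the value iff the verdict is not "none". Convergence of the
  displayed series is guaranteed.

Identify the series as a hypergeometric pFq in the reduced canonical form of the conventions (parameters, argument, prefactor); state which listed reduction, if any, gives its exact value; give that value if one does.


The tell: from the first term 12/5: the factorial ratio (C = 12/5) (k+a-1)!/(a-1)! is a rising factorial (a)_k.
Term ratio: r(k) = 1 * (k-1/2) (k-1/2) (k+4) / [(k-1/3) (k+5) (k+1)] - rational in k, leading ratio 1; with t_0 = 12/5, classification follows.

Prefactor 12/5, argument 1: 3F2 with upper {-1/2, -1/2, 4} over lower {-1/3, 5}. Verdict: none. A 3F2 with upper {-1/2, -1/2, 4} fits none of I1-I6 at x = 1; the sum runs forever.


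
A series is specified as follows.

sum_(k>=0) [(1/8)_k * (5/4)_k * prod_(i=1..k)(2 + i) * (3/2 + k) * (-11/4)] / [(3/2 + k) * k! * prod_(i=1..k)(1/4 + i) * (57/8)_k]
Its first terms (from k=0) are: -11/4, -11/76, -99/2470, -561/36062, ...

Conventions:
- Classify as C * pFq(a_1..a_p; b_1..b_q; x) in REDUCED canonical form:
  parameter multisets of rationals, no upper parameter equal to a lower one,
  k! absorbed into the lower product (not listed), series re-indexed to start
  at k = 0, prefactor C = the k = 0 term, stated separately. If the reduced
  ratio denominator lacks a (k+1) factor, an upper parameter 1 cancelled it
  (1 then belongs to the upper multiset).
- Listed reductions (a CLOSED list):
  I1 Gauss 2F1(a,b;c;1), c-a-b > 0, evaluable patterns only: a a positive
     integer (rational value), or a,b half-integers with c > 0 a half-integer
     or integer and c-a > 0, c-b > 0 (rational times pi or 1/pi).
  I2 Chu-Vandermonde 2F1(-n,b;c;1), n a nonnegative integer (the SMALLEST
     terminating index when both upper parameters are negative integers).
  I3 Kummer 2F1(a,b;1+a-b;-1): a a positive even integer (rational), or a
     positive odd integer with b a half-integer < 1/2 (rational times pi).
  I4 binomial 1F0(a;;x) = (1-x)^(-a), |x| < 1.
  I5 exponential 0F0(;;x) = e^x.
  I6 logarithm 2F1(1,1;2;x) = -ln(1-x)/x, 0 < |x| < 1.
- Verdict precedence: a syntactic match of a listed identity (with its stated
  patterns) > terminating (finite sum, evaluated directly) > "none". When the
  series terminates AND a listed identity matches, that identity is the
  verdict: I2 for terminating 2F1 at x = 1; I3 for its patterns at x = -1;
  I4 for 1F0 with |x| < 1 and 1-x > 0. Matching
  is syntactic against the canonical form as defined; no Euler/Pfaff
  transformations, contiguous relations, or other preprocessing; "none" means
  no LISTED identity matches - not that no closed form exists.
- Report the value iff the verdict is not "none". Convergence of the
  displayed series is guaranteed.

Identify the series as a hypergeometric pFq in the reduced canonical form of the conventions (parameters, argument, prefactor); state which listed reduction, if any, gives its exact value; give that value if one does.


Key step: t_0 being -11/4, the lower running product (C = -11/4) is a rising factorial.
Adjacent-term ratio: r(k) = 1 * (k+1/8) (k+3) / [(k+57/8) (k+1)] ; factor over Q: parameters, x = 1, and C = -11/4.

Reduced: x = 1, 2F1, upper = {1/8, 3}, lower = {57/8}, C = -11/4. Verdict: Gauss's theorem (I1) fires (x = 1: the Gamma ratio telescopes since c-a-b = 4 > 0 and a = 3 in Z>0). Sum: -243089/81920.


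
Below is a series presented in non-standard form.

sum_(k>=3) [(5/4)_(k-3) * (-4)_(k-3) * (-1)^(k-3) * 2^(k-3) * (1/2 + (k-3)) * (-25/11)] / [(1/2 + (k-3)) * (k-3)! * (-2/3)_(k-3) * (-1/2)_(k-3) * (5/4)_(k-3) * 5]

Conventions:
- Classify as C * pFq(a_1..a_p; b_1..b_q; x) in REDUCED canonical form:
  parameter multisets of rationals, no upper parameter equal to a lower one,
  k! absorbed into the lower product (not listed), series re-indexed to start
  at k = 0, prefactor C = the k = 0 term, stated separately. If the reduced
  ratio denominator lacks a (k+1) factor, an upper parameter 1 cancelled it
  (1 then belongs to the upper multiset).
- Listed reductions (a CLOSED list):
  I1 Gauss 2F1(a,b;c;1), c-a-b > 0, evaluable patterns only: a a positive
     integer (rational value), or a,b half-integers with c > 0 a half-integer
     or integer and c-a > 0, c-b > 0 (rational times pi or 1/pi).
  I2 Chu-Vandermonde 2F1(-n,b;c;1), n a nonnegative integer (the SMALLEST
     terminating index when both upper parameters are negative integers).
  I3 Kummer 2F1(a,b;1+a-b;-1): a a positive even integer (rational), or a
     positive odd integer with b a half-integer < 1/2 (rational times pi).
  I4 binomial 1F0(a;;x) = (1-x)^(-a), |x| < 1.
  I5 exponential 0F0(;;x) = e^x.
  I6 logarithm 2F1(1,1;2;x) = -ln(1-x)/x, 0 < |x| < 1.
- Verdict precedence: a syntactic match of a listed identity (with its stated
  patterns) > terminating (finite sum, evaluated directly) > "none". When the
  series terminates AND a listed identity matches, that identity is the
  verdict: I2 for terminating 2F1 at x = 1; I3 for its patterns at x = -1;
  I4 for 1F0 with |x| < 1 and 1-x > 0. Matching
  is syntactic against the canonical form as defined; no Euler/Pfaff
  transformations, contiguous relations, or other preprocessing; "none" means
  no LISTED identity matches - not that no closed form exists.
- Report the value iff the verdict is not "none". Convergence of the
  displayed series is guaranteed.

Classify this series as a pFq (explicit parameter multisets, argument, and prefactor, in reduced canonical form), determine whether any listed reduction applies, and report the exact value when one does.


With C = -5/11: the canonical form is 1F2(-4; -2/3, -1/2; -2). Verdict: terminating - upper -4 stops the sum at k = 4; the 5 terms are added exactly. Exact value: -2449/7.

First insight: t_0 = -5/11 here, and the parameter 5/4 appears in both the upper and lower lists and cancels (alongside the other common factor).
Consecutive-term ratio: r(k) = (-2) * (k-4) / [(k-2/3) (k-1/2) (k+1)] - poly over poly, x = (-2) from leading terms; C = -5/11 at k = 0.


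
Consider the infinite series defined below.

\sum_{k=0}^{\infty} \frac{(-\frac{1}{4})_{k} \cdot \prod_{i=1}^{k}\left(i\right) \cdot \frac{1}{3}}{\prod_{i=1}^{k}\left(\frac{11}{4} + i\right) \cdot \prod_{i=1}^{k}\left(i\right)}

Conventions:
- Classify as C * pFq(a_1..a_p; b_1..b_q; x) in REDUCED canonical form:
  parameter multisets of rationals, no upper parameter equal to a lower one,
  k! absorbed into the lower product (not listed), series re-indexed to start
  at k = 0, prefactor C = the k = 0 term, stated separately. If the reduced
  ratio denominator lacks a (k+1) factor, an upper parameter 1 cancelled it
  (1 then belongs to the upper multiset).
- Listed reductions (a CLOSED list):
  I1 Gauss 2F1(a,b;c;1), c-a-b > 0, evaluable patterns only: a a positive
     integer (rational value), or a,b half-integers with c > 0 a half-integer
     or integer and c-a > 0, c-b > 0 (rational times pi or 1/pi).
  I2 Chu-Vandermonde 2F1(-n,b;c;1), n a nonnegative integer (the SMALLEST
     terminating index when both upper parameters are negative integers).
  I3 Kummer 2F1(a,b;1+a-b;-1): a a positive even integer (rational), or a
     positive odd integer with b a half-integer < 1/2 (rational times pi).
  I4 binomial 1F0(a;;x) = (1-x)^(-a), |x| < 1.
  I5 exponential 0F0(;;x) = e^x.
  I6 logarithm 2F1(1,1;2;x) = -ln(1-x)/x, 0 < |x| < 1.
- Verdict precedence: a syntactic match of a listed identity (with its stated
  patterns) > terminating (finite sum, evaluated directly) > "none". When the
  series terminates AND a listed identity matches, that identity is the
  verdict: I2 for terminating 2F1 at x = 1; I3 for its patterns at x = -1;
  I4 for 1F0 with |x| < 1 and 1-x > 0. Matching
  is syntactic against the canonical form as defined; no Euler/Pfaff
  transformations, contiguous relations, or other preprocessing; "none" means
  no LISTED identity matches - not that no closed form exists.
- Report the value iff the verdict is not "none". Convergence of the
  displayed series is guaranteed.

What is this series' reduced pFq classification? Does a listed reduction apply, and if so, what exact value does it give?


Classification (C = \frac{1}{3}): 2F1 with upper {-\frac{1}{4}, 1}, lower {\frac{15}{4}}, argument x = 1. Verdict: the Gauss summation I1 fires (x = 1: the Gamma ratio telescopes since c-a-b = 3 > 0 and a = 1 in Z>0). Hence: \frac{11}{36}.

Key step: with t_0 = \frac{1}{3}, the product of the first k integers (C = 1/3, x = 1) is k!.
Adjacent-term ratio: r(k) = 1 * (k-\frac{1}{4}) (k+1) / [(k+\frac{15}{4}) (k+1)] ; factor over Q: parameters, x = 1, and C = \frac{1}{3}.


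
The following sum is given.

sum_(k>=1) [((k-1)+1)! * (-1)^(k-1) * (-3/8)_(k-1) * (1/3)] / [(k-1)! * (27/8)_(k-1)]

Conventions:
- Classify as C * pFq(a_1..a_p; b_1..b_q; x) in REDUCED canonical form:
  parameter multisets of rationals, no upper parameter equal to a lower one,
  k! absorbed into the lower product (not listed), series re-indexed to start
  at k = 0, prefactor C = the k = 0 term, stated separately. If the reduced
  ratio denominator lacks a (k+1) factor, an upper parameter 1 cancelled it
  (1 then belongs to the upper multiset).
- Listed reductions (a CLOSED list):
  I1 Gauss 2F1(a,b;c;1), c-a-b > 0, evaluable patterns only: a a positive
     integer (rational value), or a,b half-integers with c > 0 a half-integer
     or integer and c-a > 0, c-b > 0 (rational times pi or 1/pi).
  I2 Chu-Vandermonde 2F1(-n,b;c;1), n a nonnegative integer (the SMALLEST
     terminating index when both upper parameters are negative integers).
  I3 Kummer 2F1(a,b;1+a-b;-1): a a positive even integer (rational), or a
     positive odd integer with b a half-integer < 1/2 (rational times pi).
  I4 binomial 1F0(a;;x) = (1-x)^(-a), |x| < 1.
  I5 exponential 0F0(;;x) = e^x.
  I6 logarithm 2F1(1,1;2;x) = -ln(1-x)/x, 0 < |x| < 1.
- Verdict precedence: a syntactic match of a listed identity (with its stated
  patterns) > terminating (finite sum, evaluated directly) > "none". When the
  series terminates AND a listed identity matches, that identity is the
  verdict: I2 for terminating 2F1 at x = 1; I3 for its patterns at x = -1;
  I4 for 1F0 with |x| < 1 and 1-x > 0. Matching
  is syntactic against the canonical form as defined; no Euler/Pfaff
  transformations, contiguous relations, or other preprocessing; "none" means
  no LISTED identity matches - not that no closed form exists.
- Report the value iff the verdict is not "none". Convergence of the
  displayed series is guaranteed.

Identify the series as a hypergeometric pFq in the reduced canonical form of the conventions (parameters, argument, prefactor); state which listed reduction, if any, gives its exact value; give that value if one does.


First insight: t_0 = 1/3 here, and the factorial ratio (prefactor 1/3) (k+a-1)!/(a-1)! is a rising factorial (a)_k.
Step ratio: r(k) = (-1) * (k-3/8) (k+2) / [(k+27/8) (k+1)] - rational in k, leading ratio (-1); with t_0 = 1/3, classification follows.

This is 1/3 * 2F1(-3/8, 2; 27/8; -1) in reduced canonical form. Verdict at x = -1: Kummer's theorem (I3) matches (x = -1; c = 27/8 equals 1+a-b for upper {-3/8, 2}: listed pattern). Value: 19/48.


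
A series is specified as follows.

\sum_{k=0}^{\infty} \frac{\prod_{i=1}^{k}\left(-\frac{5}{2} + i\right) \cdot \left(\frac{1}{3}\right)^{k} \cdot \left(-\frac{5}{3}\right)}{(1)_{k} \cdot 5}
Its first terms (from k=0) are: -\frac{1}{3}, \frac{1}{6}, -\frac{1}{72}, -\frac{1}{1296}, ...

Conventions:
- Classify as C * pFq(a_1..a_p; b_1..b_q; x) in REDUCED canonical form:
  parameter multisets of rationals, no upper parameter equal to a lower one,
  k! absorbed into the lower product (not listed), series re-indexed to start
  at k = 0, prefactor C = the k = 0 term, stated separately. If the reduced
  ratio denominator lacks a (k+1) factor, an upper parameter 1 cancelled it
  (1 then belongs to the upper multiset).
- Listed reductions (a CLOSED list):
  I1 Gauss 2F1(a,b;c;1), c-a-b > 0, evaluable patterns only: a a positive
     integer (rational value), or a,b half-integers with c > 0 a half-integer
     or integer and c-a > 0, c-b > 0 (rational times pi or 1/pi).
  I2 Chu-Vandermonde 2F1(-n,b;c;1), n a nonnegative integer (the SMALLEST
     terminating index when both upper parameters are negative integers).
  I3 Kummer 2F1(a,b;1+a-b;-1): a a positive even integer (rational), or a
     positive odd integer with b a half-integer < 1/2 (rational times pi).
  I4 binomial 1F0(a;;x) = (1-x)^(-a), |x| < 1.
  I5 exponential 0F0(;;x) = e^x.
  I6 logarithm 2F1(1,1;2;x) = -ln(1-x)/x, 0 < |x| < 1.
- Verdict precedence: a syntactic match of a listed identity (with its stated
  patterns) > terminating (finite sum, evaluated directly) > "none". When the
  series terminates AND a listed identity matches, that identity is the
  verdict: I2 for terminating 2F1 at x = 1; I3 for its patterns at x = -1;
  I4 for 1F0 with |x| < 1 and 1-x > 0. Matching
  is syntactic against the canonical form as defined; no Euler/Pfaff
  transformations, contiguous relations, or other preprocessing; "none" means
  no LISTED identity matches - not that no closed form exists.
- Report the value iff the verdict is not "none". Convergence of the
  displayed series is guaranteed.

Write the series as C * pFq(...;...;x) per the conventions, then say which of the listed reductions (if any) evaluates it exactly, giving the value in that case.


This is -\frac{1}{3} * 1F0(-\frac{3}{2}; -; \frac{1}{3}) in reduced canonical form. Verdict at x = \frac{1}{3}: binomial (I4) matches (the 1F0 binomial series: exponent 3/2, x = \frac{1}{3}). Exact value: \left(-\frac{1}{3}\right) \cdot \left(\frac{2}{3}\right)^{\frac{3}{2}}.

Key observation: from the first term -\frac{1}{3}: the constant factors (C = -1/3) combine into one prefactor.
Consecutive-term ratio: r(k) = \frac{1}{3} * (k-\frac{3}{2}) / [(k+1)] ; factor over Q: parameters, x = \frac{1}{3}, and C = -\frac{1}{3}.


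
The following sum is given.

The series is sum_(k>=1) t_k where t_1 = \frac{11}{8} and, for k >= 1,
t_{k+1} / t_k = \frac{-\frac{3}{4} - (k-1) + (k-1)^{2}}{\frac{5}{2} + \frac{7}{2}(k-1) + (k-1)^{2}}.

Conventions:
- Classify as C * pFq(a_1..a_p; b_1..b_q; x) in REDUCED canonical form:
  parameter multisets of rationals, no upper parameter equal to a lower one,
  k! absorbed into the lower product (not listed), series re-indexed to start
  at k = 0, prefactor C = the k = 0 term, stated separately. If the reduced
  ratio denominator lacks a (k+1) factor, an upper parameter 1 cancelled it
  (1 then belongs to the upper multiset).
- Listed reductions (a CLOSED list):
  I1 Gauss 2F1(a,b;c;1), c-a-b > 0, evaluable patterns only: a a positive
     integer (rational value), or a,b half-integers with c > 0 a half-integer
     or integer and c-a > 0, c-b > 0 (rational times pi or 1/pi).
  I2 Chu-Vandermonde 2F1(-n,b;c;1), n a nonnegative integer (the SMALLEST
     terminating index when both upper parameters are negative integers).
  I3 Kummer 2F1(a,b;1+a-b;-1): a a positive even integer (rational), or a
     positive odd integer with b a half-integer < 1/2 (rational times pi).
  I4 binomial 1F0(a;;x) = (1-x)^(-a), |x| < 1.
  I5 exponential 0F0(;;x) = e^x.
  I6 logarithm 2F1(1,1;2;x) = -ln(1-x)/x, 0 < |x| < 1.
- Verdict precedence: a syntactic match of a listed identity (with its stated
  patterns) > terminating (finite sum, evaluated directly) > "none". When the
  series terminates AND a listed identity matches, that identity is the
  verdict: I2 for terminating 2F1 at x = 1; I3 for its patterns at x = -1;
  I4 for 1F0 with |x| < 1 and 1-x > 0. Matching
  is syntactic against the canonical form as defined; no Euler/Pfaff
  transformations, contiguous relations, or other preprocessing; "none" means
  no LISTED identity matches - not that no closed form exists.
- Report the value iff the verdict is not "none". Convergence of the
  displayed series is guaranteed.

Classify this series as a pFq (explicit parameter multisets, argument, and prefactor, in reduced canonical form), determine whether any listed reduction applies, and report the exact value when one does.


The series (x = 1) is 2F1: upper {-\frac{3}{2}, \frac{1}{2}}, lower {\frac{5}{2}}, prefactor \frac{11}{8}. Verdict: Gauss (I1, half-integer pattern) matches (x = 1; upper {-\frac{3}{2}, \frac{1}{2}} half-integers, c = \frac{5}{2} in the evaluable pattern). Exact value: \frac{165}{512} \cdot \pi.

Key step: from the first term \frac{11}{8}: roots of the ratio polynomials (prefactor 11/8) are the negated parameters.
Term ratio: r(k) = 1 * (k-\frac{3}{2}) (k+\frac{1}{2}) / [(k+\frac{5}{2}) (k+1)] - rational in k, leading ratio 1; with t_0 = \frac{11}{8}, classification follows.


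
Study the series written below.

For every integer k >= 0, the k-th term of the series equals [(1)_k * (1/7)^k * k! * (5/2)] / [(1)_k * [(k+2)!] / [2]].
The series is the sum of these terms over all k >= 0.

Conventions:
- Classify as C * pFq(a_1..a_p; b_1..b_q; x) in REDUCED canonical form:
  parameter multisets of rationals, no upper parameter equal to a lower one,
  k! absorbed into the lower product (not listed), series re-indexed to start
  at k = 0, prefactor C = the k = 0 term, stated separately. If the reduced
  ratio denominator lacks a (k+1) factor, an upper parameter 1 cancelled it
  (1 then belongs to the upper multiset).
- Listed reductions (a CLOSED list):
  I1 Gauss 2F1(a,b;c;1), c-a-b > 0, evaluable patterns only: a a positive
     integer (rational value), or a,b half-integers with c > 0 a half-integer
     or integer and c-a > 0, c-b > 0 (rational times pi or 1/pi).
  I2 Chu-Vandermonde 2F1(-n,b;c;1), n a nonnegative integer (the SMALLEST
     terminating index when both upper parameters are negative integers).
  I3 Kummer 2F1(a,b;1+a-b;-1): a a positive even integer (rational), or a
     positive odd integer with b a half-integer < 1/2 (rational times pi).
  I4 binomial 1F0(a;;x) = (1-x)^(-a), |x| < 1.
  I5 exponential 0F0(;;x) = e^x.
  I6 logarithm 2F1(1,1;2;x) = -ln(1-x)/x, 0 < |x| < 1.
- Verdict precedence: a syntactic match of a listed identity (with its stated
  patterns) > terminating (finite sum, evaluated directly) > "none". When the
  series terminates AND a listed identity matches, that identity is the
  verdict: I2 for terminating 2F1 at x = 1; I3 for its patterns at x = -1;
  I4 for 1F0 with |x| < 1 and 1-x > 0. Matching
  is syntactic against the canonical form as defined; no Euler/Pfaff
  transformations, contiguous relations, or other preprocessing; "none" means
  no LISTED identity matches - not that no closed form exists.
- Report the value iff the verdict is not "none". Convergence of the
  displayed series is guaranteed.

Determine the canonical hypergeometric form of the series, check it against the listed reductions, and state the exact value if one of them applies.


With C = 5/2: the canonical form is 2F1(1, 1; 3; 1/7). Verdict: none. Every listed pattern misses the 2F1 form at 1/7, upper {1, 1}.

The tell: from the first term 5/2: (1)_k (C = 5/2) is k! itself.
Term ratio: r(k) = (1/7) * (k+1) (k+1) / [(k+3) (k+1)] ; factor over Q: parameters, x = (1/7), and C = 5/2.


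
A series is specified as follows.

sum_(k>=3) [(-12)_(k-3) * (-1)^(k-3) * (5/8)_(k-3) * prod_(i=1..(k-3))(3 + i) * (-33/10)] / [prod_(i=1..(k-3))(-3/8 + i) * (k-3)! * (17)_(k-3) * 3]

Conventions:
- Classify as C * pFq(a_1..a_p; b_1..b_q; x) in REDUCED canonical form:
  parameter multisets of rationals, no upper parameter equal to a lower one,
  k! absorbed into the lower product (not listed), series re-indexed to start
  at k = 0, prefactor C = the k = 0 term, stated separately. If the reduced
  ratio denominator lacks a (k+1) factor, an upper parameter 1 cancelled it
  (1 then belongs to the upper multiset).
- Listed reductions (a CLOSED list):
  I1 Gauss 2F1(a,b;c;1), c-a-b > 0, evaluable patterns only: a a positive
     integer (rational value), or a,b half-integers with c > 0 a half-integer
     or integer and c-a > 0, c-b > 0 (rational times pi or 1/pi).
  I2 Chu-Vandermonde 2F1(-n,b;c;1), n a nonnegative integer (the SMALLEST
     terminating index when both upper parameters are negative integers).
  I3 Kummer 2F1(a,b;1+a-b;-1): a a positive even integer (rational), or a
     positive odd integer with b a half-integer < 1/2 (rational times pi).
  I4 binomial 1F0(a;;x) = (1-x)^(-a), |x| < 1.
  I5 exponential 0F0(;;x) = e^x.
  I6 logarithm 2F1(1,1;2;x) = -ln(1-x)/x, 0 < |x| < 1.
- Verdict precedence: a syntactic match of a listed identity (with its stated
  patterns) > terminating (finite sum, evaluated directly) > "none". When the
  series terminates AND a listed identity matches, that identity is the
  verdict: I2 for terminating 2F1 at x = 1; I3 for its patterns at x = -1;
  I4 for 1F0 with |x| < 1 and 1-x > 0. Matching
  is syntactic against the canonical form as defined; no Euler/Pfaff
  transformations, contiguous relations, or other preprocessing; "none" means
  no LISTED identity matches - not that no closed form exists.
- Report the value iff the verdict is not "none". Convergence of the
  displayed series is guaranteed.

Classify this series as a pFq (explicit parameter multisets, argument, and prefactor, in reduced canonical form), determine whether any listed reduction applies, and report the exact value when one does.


Key step: x = (-1) and the constant factors (C = -11/10) combine into one prefactor.
Term ratio: r(k) = (-1) * (k-12) (k+4) / [(k+17) (k+1)] - rational; roots negated = parameters, x = (-1), C = -11/10.

Reduced: x = -1, 2F1, upper = {-12, 4}, lower = {17}, C = -11/10. Verdict (x = -1): Kummer (I3) applies (x = -1; c = 17 equals 1+a-b for upper {-12, 4}: listed pattern). Hence: -22.


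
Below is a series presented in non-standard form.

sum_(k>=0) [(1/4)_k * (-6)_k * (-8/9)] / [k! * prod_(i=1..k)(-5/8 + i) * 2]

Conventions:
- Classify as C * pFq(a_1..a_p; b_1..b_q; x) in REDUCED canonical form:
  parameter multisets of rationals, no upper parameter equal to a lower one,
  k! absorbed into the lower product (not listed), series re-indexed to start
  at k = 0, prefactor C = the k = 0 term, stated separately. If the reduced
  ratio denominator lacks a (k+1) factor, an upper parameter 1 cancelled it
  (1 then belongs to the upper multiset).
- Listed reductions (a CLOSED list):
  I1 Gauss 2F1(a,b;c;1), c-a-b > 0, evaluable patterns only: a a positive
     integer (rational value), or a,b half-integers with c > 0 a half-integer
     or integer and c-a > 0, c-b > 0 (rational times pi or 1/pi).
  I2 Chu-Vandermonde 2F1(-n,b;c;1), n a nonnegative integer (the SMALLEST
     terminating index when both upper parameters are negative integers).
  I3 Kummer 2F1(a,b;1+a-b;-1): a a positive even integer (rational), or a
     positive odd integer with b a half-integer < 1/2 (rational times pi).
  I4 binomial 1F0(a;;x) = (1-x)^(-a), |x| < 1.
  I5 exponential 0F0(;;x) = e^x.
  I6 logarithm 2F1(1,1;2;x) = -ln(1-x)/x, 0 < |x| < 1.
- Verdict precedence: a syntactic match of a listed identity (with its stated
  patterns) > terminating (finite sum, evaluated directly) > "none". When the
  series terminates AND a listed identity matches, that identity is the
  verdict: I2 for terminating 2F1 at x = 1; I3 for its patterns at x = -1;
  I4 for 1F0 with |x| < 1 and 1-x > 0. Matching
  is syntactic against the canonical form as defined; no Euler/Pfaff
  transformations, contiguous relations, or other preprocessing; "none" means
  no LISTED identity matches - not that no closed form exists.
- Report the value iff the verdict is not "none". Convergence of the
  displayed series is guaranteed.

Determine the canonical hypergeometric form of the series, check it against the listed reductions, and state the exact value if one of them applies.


Key observation: t_0 being -4/9, the lower running product (C = -4/9, x = 1) is a rising factorial.
Term ratio: r(k) = 1 * (k-6) (k+1/4) / [(k+3/8) (k+1)] - rational in k. x = 1; t_0 = -4/9; negate the roots.

This is -4/9 * 2F1(-6, 1/4; 3/8; 1) in reduced canonical form. Verdict (x = 1): Vandermonde's identity (I2) applies (terminating 2F1 at x = 1 with n = 6, b = 1/4, c = 3/8). Its exact value is -13940/154413.


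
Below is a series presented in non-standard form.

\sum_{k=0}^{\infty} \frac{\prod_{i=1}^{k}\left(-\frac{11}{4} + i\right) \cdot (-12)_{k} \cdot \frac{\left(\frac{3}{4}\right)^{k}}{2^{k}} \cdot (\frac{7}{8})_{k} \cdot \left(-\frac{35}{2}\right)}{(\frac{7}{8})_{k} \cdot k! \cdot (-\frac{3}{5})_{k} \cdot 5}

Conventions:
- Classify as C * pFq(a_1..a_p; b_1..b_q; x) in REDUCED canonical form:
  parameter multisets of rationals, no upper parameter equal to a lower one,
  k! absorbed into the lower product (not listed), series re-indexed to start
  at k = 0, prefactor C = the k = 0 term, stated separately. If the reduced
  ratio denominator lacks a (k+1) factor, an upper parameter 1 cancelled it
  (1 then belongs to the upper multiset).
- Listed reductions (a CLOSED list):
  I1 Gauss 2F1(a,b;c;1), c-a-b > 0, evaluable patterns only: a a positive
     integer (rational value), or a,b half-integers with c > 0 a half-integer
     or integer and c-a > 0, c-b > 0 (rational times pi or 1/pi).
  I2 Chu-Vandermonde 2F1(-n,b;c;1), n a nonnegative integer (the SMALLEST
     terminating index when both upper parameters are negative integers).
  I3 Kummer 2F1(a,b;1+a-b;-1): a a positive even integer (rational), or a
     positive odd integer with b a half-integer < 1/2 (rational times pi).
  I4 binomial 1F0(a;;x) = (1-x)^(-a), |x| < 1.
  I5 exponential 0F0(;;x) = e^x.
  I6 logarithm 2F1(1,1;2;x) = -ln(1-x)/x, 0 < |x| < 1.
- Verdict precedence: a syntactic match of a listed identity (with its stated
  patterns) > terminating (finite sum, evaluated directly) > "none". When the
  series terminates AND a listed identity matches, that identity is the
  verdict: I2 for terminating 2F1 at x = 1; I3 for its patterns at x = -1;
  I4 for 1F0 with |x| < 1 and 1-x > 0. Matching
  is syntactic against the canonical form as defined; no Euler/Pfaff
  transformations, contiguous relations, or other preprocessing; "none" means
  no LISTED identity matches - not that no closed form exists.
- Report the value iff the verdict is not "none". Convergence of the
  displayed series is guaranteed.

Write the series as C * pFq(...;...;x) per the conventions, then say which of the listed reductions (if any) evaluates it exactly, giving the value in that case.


This is -\frac{7}{2} * 2F1(-12, -\frac{7}{4}; -\frac{3}{5}; \frac{3}{8}) in reduced canonical form. Verdict: terminating at k = 12: the factor (-12)_k kills every later term; summing the 13 survivors is exact. Value: \frac{53805954371621186503235072249}{279214640666150642904989696}.

Key step: x = \frac{3}{8} and the parameter 7/8 appears in both the upper and lower lists and cancels.
Ratio: r(k) = \frac{3}{8} * (k-12) (k-\frac{7}{4}) / [(k-\frac{3}{5}) (k+1)] ; factor over Q: parameters, x = \frac{3}{8}, and C = -\frac{7}{2}.


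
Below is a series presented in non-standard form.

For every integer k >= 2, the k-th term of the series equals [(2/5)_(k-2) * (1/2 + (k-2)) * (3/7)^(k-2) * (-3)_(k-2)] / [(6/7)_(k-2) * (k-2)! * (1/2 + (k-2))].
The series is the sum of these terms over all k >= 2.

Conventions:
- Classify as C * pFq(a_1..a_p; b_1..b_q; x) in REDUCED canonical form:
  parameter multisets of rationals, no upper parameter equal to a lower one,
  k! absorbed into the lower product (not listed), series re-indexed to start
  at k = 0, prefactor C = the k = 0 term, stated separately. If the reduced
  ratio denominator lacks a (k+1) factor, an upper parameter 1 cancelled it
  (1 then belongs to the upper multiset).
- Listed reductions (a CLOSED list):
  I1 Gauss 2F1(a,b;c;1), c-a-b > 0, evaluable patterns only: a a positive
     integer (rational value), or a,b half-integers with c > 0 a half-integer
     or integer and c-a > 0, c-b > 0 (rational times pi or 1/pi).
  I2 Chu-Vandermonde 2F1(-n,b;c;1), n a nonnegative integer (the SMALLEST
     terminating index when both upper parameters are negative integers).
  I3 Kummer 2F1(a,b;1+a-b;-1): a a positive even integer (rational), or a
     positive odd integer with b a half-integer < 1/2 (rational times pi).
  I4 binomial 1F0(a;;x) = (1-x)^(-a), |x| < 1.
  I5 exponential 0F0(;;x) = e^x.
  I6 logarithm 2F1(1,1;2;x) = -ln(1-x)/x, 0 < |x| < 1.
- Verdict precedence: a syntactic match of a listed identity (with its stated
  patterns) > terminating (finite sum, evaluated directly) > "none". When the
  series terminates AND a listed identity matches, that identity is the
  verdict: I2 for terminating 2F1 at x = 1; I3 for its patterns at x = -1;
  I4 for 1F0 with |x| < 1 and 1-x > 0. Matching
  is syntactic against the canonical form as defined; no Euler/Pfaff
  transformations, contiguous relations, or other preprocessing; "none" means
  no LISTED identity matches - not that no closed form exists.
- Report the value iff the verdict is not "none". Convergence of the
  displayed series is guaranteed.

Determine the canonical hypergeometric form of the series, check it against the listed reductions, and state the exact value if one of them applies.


Reduced: x = 3/7, 2F1, upper = {-3, 2/5}, lower = {6/7}, C = 1. Verdict: terminating at k = 3: the factor (-3)_k kills every later term; summing the 4 survivors is exact. Hence: 4636/8125.

Key step: x = (3/7) and k + 1/2 divides numerator and denominator alike; C = 1 after cancelling.
Ratio: r(k) = (3/7) * (k-3) (k+2/5) / [(k+6/7) (k+1)] - poly over poly, x = (3/7) from leading terms; C = 1 at k = 0.


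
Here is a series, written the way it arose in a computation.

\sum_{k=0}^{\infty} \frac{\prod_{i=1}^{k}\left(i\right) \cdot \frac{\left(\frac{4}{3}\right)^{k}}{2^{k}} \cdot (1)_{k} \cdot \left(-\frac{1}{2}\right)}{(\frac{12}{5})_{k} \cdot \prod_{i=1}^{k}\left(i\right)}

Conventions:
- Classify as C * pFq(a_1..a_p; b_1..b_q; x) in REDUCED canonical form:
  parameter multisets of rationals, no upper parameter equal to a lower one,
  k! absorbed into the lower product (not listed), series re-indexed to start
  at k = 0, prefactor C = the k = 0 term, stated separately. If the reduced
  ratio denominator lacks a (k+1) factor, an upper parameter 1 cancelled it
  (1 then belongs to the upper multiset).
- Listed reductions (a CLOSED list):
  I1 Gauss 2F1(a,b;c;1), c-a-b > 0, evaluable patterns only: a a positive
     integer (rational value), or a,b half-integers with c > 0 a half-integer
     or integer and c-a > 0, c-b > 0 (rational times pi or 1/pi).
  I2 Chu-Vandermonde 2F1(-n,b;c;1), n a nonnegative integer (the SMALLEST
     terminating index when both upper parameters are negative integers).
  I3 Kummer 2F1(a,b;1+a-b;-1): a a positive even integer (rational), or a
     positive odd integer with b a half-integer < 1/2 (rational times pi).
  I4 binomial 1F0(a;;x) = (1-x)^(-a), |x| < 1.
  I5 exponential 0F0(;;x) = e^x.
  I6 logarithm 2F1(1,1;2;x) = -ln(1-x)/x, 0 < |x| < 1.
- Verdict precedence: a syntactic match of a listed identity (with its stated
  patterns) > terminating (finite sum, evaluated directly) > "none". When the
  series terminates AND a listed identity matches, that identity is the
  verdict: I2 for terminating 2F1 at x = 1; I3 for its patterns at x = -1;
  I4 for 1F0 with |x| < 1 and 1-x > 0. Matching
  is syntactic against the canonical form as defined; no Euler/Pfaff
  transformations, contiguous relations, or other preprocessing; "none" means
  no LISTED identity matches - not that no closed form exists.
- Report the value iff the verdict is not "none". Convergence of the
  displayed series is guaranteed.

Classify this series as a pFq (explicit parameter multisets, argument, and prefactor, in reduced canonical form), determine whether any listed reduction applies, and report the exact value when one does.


Classification (C = -\frac{1}{2}): 2F1 with upper {1, 1}, lower {\frac{12}{5}}, argument x = \frac{2}{3}. Verdict: none - at argument \frac{2}{3} the multisets {1, 1} ; {\frac{12}{5}} match no listed identity.

Key observation: t_0 = -\frac{1}{2} here, and the product of the first k integers (prefactor -1/2) is k!.
Step ratio: r(k) = \frac{2}{3} * (k+1) (k+1) / [(k+\frac{12}{5}) (k+1)] - poly over poly, x = \frac{2}{3} from leading terms; C = -\frac{1}{2} at k = 0.
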